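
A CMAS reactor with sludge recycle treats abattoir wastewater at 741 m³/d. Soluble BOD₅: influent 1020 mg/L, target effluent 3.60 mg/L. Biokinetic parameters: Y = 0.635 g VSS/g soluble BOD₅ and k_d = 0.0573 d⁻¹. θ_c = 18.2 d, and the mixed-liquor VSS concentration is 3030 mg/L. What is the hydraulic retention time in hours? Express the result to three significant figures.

Rearranging the biomass balance for a CMAS with decay, V = Y·Q·ΔS·θ_c / [X·(1+k_d θ_c)] = 0.635 × 741 × (1020 − 3.60) × 18.2 / [3030 × (1 + 0.0573 × 18.2)] = 8.7×10^6 / 6190 = 1406 m³.
HRT = V/Q = 1406 m³ / 741 m³·d⁻¹ = 1.898 d × 24 = 45.54 h.

τ ≈ 45.5 h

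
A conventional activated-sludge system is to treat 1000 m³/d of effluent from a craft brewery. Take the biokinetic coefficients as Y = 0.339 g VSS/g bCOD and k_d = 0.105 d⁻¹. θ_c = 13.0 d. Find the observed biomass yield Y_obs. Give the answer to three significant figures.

Correct the yield for decay: Y_obs = Y/(1 + k_d θ_c) = 0.339 / (1 + 0.105 × 13.0) = 0.339 / 2.365 = 0.1433.

Y_obs ≈ 0.143 g VSS/g bCOD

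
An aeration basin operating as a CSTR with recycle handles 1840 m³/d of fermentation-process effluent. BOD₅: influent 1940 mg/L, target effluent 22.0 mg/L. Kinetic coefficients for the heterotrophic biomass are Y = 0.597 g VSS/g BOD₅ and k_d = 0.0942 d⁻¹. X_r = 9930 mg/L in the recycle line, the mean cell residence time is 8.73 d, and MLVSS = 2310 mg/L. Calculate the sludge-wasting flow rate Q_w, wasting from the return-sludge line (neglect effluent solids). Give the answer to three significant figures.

Rearranging the biomass balance for a CMAS with decay, V = Y·Q·ΔS·θ_c / [X·(1+k_d θ_c)] = 0.597 × 1840 × (1940 − 22.0) × 8.73 / [2310 × (1 + 0.0942 × 8.73)] = 1.84×10^7 / 4210 = 4369 m³.
Q_w = (V·X)/(θ_c X_r) = 4369 × 2310 / (8.73 × 9930) = 116.4 m³/d.

Q_w ≈ 116 m³/d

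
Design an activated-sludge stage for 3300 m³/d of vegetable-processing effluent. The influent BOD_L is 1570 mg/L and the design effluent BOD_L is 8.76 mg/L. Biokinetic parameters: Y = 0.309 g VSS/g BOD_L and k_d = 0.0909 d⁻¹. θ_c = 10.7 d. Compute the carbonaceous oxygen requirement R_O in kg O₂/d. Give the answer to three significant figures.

R_O ≈ 4010 kg O₂/d

The observed yield is Y_obs = Y/(1 + k_d·θ_c) = 0.309 / (1 + 0.0909 × 10.7) = 0.309 / 1.973 = 0.1566 g VSS per g BOD_L removed.
Q·(S₀ − S) = 3300 × (1570 − 8.76) × 10⁻³ = 5152 kg/d removed.
Net sludge production P_X = 0.1566 × 5152 = 807.0 kg VSS/d.
R_O = Q·(S₀ − S) − 1.42·P_X = 5152 − 1.42 × 807.0 = 4006 kg O₂/d.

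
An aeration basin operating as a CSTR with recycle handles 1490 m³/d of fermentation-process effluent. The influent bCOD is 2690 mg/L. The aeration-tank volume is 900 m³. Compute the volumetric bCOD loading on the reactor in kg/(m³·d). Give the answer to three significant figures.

Applied bCOD load per unit volume = Q·S₀/V = (1490 × 2690/1000)/900.0 = 4.453 kg bCOD·m⁻³·d⁻¹.

L_v ≈ 4.45 kg bCOD/(m³·d)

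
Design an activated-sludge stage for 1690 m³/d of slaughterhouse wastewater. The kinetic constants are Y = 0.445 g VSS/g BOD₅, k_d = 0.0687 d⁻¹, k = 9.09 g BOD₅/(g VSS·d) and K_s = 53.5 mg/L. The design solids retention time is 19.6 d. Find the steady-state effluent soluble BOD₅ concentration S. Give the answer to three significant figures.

S ≈ 1.63 mg/L

From the Monod/SRT balance for a CMAS, S = K_s·(1+k_d θ_c)/[θ_c·(Y k − k_d) − 1] = 53.5 × (1 + 0.0687 × 19.6) / [19.6 × (0.445 × 9.09 − 0.0687) − 1] = 125.5 / 76.94 = 1.632 mg/L.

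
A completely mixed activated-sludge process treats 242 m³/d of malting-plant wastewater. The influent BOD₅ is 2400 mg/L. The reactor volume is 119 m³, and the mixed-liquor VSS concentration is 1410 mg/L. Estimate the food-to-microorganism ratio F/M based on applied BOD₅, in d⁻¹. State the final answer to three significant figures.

F/M ≈ 3.46 d⁻¹

F/M = Q·S₀ / (V·X) = 242 × 2400 / (119.0 × 1410) = 3.461 g BOD₅·(g VSS·d)⁻¹.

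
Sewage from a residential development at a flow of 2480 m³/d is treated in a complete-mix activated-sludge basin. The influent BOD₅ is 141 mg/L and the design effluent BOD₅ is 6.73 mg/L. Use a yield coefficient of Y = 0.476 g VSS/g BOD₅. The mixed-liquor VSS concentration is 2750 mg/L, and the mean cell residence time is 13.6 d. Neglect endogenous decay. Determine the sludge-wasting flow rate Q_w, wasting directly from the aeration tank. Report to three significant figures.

Q_w ≈ 57.6 m³/d

Biomass mass balance (decay neglected): V·X = Y·Q·(S₀ − S)·θ_c, so V = 0.476 × 2480 × (141 − 6.73) × 13.6 / 2750 = 783.9 m³.
Wasting from the aeration tank: Q_w = V / θ_c = 783.9 / 13.6 = 57.64 m³/d.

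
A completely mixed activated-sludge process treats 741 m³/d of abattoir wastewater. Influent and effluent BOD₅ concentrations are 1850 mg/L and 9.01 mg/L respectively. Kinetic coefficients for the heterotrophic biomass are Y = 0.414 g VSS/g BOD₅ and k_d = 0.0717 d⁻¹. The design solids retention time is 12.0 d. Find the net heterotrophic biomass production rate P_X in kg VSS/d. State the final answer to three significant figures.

Correct the yield for decay: Y_obs = Y/(1 + k_d θ_c) = 0.414 / (1 + 0.0717 × 12.0) = 0.414 / 1.860 = 0.2225.
Mass of BOD₅ removed per day: Q(S₀ − S) = 741 × 1841 g/m³ = 1364 kg/d.
Biomass produced: P_X = Y_obs·Q·ΔS = 0.2225 × 1364 ≈ 303.6 kg VSS/d.

P_X ≈ 304 kg VSS/d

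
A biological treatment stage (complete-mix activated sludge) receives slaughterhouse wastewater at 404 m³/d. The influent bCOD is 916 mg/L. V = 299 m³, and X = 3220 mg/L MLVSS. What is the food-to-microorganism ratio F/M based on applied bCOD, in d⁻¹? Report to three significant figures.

F/M = Q·S₀ / (V·X) = 404 × 916 / (299.0 × 3220) = 0.3844 g bCOD·(g VSS·d)⁻¹.

F/M ≈ 0.384 d⁻¹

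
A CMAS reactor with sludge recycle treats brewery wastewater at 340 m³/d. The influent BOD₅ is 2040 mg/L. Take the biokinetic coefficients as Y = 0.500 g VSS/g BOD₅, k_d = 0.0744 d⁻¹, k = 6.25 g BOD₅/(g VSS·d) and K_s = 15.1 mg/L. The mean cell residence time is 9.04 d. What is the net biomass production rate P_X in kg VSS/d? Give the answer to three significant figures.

Effluent substrate depends only on kinetics and SRT: S = K_s(1 + k_d θ_c) / [θ_c(Yk − k_d) − 1] = 15.1 × (1 + 0.0744 × 9.04) / [9.04 × (0.500 × 6.25 − 0.0744) − 1] = 25.26 / 26.58 = 0.9503 mg/L.
Y_obs = Y / (1 + k_d θ_c) = 0.500 / (1 + 0.0744 × 9.04) = 0.500 / 1.673 = 0.2989.
ΔS = 2040 − 0.950 = 2039 mg/L, so the substrate removal rate is 340 × 2039/1000 = 693.3 kg BOD₅/d.
P_X = Y_obs · Q(S₀ − S) = 0.2989 × 693.3 = 207.2 kg VSS/d.

P_X ≈ 207 kg VSS/d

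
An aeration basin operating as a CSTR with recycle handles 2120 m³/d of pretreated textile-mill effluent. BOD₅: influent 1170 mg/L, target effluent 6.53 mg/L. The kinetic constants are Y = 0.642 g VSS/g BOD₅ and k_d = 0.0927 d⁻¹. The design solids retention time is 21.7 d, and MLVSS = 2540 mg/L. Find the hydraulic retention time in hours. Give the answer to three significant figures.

Steady-state biomass mass balance: V·X·(1 + k_d·θ_c) = Y·Q·(S₀ − S)·θ_c, so V = 0.642 × 2120 × (1170 − 6.53) × 21.7 / [2540 × (1 + 0.0927 × 21.7)] = 3.44×10^7 / 7649 = 4492 m³.
Hydraulic retention time τ = V/Q = 4492 / 2120 = 2.119 d = 50.85 h.

τ ≈ 50.9 h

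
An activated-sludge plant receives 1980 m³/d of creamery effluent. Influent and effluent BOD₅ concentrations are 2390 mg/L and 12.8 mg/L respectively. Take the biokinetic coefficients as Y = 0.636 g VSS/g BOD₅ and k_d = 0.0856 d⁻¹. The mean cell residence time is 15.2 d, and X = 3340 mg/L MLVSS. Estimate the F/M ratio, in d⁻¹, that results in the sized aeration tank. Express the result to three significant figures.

From the SRT design equation V = Y Q (S₀−S) θ_c / [X (1 + k_d θ_c)] = 0.636 × 1980 × (2390 − 12.8) × 15.2 / [3340 × (1 + 0.0856 × 15.2)] = 4.55×10^7 / 7686 = 5920 m³.
F/M = applied load / biomass = Q·S₀/(V·X) = 1980 × 2390 / (5920 × 3340) = 0.2393 d⁻¹.

F/M ≈ 0.239 d⁻¹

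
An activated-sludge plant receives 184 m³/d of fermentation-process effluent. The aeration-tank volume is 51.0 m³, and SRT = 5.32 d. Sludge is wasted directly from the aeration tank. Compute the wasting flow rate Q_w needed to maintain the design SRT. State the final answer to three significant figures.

Q_w ≈ 9.59 m³/d

For wasting at MLVSS concentration, Q_w = V/θ_c = 51.00/5.32 = 9.586 m³/d.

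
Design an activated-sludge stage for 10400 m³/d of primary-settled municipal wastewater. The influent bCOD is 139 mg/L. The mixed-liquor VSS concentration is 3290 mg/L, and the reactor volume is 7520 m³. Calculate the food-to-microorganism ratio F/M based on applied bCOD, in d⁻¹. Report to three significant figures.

F/M ≈ 0.0584 d⁻¹

F/M = applied load / biomass = Q·S₀/(V·X) = 10400 × 139 / (7520 × 3290) = 0.05843 d⁻¹.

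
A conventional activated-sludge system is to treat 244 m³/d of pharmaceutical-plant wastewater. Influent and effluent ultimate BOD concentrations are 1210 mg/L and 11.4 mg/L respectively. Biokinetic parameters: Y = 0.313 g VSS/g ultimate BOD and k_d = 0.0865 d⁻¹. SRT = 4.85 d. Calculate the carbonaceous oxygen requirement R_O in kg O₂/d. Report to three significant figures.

R_O ≈ 201 kg O₂/d

Correct the yield for decay: Y_obs = Y/(1 + k_d θ_c) = 0.313 / (1 + 0.0865 × 4.85) = 0.313 / 1.420 = 0.2205.
Mass of ultimate BOD removed per day: Q(S₀ − S) = 244 × 1199 g/m³ = 292.5 kg/d.
P_X = Y_obs·Q·(S₀ − S) = 0.2205 × 292.5 = 64.49 kg VSS/d.
R_O = Q·ΔS − 1.42 P_X = 292.5 − 91.57 = 200.9 kg O₂/d.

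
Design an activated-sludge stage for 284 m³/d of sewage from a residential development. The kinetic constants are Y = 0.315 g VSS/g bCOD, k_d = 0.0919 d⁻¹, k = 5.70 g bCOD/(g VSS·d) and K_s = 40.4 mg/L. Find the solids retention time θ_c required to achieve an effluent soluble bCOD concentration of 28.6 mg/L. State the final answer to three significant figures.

θ_c ≈ 1.53 d

At the target effluent, Y k S/(K_s+S) = 0.315×5.70×28.6/69.00 = 0.7442 d⁻¹.
θ_c = 1/(μ − k_d) = 1/(0.7442 − 0.0919) = 1/0.6523 = 1.533 d.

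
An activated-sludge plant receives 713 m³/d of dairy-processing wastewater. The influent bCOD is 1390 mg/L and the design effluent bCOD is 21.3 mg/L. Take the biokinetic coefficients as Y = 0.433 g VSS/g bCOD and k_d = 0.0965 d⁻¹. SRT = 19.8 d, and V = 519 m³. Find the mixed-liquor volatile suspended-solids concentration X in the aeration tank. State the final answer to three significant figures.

Solving the biomass balance for X: X = Y Q (S₀−S) θ_c / [V (1+k_d θ_c)] = 0.433 × 713 × (1390 − 21.3) × 19.8 / [519 × (1 + 0.0965 × 19.8)] = 5538 mg/L.

X ≈ 5540 mg/L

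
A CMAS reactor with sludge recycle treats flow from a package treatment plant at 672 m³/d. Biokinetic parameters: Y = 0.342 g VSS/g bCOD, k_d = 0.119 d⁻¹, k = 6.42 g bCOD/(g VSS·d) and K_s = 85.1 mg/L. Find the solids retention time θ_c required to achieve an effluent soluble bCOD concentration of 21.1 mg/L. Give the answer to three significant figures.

θ_c ≈ 3.15 d

From 1/θ_c = Y·k·S/(K_s + S) − k_d: Y·k·S/(K_s+S) = 0.342 × 6.42 × 21.1 / (85.1 + 21.1) = 0.4362 d⁻¹.
Then 1/θ_c = μ − k_d = 0.4362 − 0.119 = 0.3172 d⁻¹, giving θ_c = 3.152 d.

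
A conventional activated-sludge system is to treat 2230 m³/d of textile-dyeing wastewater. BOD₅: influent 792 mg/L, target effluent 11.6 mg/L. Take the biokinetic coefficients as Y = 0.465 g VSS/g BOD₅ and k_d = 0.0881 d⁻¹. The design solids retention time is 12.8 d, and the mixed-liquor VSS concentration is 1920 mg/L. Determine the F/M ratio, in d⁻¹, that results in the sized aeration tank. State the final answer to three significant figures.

F/M ≈ 0.363 d⁻¹

From the SRT design equation V = Y Q (S₀−S) θ_c / [X (1 + k_d θ_c)] = 0.465 × 2230 × (792 − 11.6) × 12.8 / [1920 × (1 + 0.0881 × 12.8)] = 1.04×10^7 / 4085 = 2536 m³.
Food-to-microorganism ratio F/M = Q S₀ / (V X) = 2230 × 792 / (2536 × 1920) = 0.3628 d⁻¹.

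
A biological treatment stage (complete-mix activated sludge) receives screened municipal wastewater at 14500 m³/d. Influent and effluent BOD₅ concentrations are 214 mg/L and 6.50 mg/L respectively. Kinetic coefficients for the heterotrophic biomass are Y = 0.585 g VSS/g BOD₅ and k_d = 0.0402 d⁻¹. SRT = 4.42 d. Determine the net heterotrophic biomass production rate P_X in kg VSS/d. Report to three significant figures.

Correct the yield for decay: Y_obs = Y/(1 + k_d θ_c) = 0.585 / (1 + 0.0402 × 4.42) = 0.585 / 1.178 = 0.4967.
Mass of BOD₅ removed per day: Q(S₀ − S) = 14500 × 207.5 g/m³ = 3009 kg/d.
So the net sludge growth is P_X = 0.4967 × 3009 = 1495 kg VSS/d.

P_X ≈ 1490 kg VSS/d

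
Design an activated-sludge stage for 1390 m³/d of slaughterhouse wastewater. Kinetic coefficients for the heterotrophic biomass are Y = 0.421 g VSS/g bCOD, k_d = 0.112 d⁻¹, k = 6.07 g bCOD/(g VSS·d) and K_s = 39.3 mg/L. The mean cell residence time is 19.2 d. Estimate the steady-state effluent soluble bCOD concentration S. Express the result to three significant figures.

S ≈ 2.70 mg/L

From the Monod/SRT balance for a CMAS, S = K_s·(1+k_d θ_c)/[θ_c·(Y k − k_d) − 1] = 39.3 × (1 + 0.112 × 19.2) / [19.2 × (0.421 × 6.07 − 0.112) − 1] = 123.8 / 45.91 = 2.697 mg/L.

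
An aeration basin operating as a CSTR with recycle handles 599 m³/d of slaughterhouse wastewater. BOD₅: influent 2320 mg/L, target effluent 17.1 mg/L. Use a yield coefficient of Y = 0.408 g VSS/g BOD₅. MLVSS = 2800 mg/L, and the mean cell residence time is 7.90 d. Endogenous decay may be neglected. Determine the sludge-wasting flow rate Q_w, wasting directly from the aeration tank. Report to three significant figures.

With k_d = 0 the design equation reduces to V = Y Q (S₀−S) θ_c / X = 0.408 × 599 × (2320 − 17.1) × 7.90 / 2800 = 1588 m³.
With mixed-liquor wasting, θ_c = V/Q_w, so Q_w = V/θ_c = 1588/7.90 = 201.0 m³/d.

Q_w ≈ 201 m³/d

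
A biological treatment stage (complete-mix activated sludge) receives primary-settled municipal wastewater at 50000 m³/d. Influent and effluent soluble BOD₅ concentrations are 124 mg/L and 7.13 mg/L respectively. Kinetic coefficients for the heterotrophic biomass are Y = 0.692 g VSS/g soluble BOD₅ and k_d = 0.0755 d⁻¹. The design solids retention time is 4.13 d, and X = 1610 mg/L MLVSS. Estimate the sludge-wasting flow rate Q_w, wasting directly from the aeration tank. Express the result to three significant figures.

Q_w ≈ 1910 m³/d

Rearranging the biomass balance for a CMAS with decay, V = Y·Q·ΔS·θ_c / [X·(1+k_d θ_c)] = 0.692 × 50000 × (124 − 7.13) × 4.13 / [1610 × (1 + 0.0755 × 4.13)] = 1.67×10^7 / 2112 = 7907 m³.
For wasting at MLVSS concentration, Q_w = V/θ_c = 7907/4.13 = 1915 m³/d.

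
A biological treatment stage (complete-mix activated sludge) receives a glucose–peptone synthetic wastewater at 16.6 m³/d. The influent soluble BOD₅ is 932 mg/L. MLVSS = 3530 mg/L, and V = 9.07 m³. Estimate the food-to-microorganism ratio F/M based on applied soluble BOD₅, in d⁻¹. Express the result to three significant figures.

Food-to-microorganism ratio F/M = Q S₀ / (V X) = 16.6 × 932 / (9.070 × 3530) = 0.4832 d⁻¹.

F/M ≈ 0.483 d⁻¹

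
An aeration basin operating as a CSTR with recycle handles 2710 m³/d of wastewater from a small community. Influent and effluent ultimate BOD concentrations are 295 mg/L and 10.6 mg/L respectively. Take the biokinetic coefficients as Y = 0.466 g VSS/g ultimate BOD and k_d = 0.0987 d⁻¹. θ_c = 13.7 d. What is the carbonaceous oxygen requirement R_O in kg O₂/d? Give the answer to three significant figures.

Y_obs = Y / (1 + k_d θ_c) = 0.466 / (1 + 0.0987 × 13.7) = 0.466 / 2.352 = 0.1981.
Mass of ultimate BOD removed per day: Q(S₀ − S) = 2710 × 284.4 g/m³ = 770.7 kg/d.
P_X = Y_obs·Q·(S₀ − S) = 0.1981 × 770.7 = 152.7 kg VSS/d.
R_O = Q·(S₀ − S) − 1.42·P_X = 770.7 − 1.42 × 152.7 = 553.9 kg O₂/d.

R_O ≈ 554 kg O₂/d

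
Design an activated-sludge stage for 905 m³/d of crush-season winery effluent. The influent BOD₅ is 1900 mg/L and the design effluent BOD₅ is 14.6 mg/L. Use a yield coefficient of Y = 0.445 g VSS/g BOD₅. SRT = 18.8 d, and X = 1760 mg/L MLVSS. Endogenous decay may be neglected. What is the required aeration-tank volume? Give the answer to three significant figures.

V ≈ 8110 m³

With k_d = 0 the design equation reduces to V = Y Q (S₀−S) θ_c / X = 0.445 × 905 × (1900 − 14.6) × 18.8 / 1760 = 8111 m³.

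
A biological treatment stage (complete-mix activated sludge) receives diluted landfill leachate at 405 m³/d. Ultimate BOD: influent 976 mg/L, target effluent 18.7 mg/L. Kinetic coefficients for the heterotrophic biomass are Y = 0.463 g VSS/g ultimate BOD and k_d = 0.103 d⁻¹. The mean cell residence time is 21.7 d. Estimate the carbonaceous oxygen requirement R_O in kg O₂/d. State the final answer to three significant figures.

Observed yield with endogenous decay: Y_obs = Y / (1 + k_d·θ_c) = 0.463 / (1 + 0.103 × 21.7) = 0.463 / 3.235 = 0.1431 g VSS/g ultimate BOD.
Substrate removed = Q·(S₀ − S) = 405 m³/d × (976 − 18.7) g/m³ = 3.88×10^5 g/d = 387.7 kg/d.
P_X = Y_obs·Q·(S₀ − S) = 0.1431 × 387.7 = 55.49 kg VSS/d.
R_O = Q·(S₀ − S) − 1.42·P_X = 387.7 − 1.42 × 55.49 = 308.9 kg O₂/d.

R_O ≈ 309 kg O₂/d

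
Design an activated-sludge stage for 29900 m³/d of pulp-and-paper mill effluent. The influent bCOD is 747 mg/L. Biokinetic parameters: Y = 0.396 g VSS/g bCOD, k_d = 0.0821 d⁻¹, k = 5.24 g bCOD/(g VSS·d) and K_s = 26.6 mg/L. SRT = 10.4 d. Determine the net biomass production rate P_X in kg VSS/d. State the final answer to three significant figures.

P_X ≈ 4760 kg VSS/d

From the Monod/SRT balance for a CMAS, S = K_s·(1+k_d θ_c)/[θ_c·(Y k − k_d) − 1] = 26.6 × (1 + 0.0821 × 10.4) / [10.4 × (0.396 × 5.24 − 0.0821) − 1] = 49.31 / 19.73 = 2.500 mg/L.
The observed yield is Y_obs = Y/(1 + k_d·θ_c) = 0.396 / (1 + 0.0821 × 10.4) = 0.396 / 1.854 = 0.2136 g VSS per g bCOD removed.
ΔS = 747 − 2.50 = 744.5 mg/L, so the substrate removal rate is 29900 × 744.5/1000 = 22261 kg bCOD/d.
P_X = Y_obs · Q(S₀ − S) = 0.2136 × 22261 = 4755 kg VSS/d.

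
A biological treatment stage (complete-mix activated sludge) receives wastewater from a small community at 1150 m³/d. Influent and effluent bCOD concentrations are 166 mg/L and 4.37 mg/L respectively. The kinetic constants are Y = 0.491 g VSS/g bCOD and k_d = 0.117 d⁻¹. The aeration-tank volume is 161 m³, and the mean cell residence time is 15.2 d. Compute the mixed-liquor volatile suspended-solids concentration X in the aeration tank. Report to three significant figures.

X = Y·Q·ΔS·θ_c / [V·(1 + k_d θ_c)] = 0.491 × 1150 × (166 − 4.37) × 15.2 / [161 × (1 + 0.117 × 15.2)] = 3101 mg/L.

X ≈ 3100 mg/L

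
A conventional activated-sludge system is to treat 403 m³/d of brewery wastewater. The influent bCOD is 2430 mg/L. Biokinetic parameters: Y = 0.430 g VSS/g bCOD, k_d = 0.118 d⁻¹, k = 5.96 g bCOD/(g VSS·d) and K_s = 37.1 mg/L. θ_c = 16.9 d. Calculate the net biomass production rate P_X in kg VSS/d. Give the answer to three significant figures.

Effluent substrate depends only on kinetics and SRT: S = K_s(1 + k_d θ_c) / [θ_c(Yk − k_d) − 1] = 37.1 × (1 + 0.118 × 16.9) / [16.9 × (0.430 × 5.96 − 0.118) − 1] = 111.1 / 40.32 = 2.755 mg/L.
Y_obs = Y / (1 + k_d θ_c) = 0.430 / (1 + 0.118 × 16.9) = 0.430 / 2.994 = 0.1436.
Q·(S₀ − S) = 403 × (2430 − 2.76) × 10⁻³ = 978.2 kg/d removed.
P_X = Y_obs · Q(S₀ − S) = 0.1436 × 978.2 = 140.5 kg VSS/d.

P_X ≈ 140 kg VSS/d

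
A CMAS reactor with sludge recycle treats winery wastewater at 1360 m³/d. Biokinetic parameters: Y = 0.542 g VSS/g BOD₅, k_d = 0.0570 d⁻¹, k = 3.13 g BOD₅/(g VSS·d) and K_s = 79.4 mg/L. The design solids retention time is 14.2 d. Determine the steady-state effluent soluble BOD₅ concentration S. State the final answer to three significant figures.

S ≈ 6.45 mg/L

For a completely mixed reactor with recycle the Lawrence–McCarty relation gives S = K_s·(1 + k_d·θ_c) / [θ_c·(Y·k − k_d) − 1] = 79.4 × (1 + 0.0570 × 14.2) / [14.2 × (0.542 × 3.13 − 0.0570) − 1] = 143.7 / 22.28 = 6.448 mg/L.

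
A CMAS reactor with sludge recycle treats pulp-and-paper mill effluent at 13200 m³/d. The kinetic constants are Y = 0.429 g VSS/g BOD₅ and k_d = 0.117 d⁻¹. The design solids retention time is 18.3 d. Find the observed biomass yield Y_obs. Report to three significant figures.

Y_obs ≈ 0.137 g VSS/g BOD₅

Y_obs = Y / (1 + k_d θ_c) = 0.429 / (1 + 0.117 × 18.3) = 0.429 / 3.141 = 0.1366.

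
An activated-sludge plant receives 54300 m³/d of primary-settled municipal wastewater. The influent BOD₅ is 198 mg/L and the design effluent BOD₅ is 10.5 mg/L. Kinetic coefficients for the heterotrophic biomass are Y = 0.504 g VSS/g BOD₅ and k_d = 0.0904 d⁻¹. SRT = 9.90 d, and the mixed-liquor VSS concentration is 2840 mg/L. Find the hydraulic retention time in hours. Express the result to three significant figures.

From the SRT design equation V = Y Q (S₀−S) θ_c / [X (1 + k_d θ_c)] = 0.504 × 54300 × (198 − 10.5) × 9.90 / [2840 × (1 + 0.0904 × 9.90)] = 5.08×10^7 / 5382 = 9439 m³.
HRT = V/Q = 9439 m³ / 54300 m³·d⁻¹ = 0.1738 d × 24 = 4.172 h.

τ ≈ 4.17 h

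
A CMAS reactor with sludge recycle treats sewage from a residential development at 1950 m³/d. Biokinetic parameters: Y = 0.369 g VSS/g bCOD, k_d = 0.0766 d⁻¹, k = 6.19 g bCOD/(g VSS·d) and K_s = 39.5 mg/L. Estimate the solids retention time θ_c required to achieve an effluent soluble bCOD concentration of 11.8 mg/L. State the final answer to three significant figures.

θ_c ≈ 2.23 d

At the target effluent, Y k S/(K_s+S) = 0.369×6.19×11.8/51.30 = 0.5254 d⁻¹.
θ_c = 1/(μ − k_d) = 1/(0.5254 − 0.0766) = 1/0.4488 = 2.228 d.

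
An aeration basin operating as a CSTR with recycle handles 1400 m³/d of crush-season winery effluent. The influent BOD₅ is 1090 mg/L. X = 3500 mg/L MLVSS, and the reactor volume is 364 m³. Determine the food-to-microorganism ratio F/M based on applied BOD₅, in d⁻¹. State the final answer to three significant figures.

Food-to-microorganism ratio F/M = Q S₀ / (V X) = 1400 × 1090 / (364.0 × 3500) = 1.198 d⁻¹.

F/M ≈ 1.20 d⁻¹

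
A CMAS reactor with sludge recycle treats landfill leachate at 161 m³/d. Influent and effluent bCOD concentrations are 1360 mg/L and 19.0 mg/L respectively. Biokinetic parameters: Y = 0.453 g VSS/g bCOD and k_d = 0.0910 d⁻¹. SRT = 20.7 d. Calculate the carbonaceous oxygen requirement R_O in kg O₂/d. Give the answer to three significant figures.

R_O ≈ 168 kg O₂/d

The observed yield is Y_obs = Y/(1 + k_d·θ_c) = 0.453 / (1 + 0.0910 × 20.7) = 0.453 / 2.884 = 0.1571 g VSS per g bCOD removed.
Mass of bCOD removed per day: Q(S₀ − S) = 161 × 1341 g/m³ = 215.9 kg/d.
Biomass synthesised: P_X = Y_obs × 215.9 = 33.92 kg VSS/d.
Carbonaceous O₂ demand = substrate oxidised − cell-mass equivalent = 215.9 − 1.42 × 33.92 = 167.7 kg O₂/d.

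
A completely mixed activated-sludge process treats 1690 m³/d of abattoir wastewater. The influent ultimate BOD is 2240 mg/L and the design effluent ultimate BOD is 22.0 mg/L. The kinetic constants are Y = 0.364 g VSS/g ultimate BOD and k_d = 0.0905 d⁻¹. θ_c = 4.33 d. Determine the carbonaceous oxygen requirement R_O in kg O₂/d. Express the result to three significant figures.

The observed yield is Y_obs = Y/(1 + k_d·θ_c) = 0.364 / (1 + 0.0905 × 4.33) = 0.364 / 1.392 = 0.2615 g VSS per g ultimate BOD removed.
Mass of ultimate BOD removed per day: Q(S₀ − S) = 1690 × 2218 g/m³ = 3748 kg/d.
Net sludge production P_X = 0.2615 × 3748 = 980.3 kg VSS/d.
R_O = Q·(S₀ − S) − 1.42·P_X = 3748 − 1.42 × 980.3 = 2356 kg O₂/d.

R_O ≈ 2360 kg O₂/d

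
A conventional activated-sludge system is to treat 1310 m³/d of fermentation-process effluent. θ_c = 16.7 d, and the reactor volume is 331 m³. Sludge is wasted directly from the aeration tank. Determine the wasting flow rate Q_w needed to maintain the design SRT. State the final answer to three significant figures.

Wasting from the aeration tank: Q_w = V / θ_c = 331.0 / 16.7 = 19.82 m³/d.

Q_w ≈ 19.8 m³/d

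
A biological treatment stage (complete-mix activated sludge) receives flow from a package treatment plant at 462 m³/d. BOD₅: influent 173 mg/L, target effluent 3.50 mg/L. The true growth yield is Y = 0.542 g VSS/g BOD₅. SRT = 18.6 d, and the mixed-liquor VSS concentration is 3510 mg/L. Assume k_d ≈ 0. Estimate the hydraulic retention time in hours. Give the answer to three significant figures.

With k_d = 0 the design equation reduces to V = Y Q (S₀−S) θ_c / X = 0.542 × 462 × (173 − 3.50) × 18.6 / 3510 = 224.9 m³.
HRT = V/Q = 224.9 m³ / 462 m³·d⁻¹ = 0.4868 d × 24 = 11.68 h.

τ ≈ 11.7 h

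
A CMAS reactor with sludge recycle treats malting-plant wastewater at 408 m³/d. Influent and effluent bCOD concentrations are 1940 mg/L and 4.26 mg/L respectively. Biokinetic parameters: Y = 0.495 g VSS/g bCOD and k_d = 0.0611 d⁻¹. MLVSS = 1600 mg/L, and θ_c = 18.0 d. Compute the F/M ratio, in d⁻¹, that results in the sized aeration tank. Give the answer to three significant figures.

F/M ≈ 0.236 d⁻¹

Steady-state biomass mass balance: V·X·(1 + k_d·θ_c) = Y·Q·(S₀ − S)·θ_c, so V = 0.495 × 408 × (1940 − 4.26) × 18.0 / [1600 × (1 + 0.0611 × 18.0)] = 7.04×10^6 / 3360 = 2095 m³.
F/M = applied load / biomass = Q·S₀/(V·X) = 408 × 1940 / (2095 × 1600) = 0.2362 d⁻¹.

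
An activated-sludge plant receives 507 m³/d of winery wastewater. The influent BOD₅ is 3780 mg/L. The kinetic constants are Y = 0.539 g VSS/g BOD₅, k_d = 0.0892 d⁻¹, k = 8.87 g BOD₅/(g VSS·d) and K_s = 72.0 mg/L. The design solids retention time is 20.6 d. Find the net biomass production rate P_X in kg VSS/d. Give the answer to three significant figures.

P_X ≈ 364 kg VSS/d

For a completely mixed reactor with recycle the Lawrence–McCarty relation gives S = K_s·(1 + k_d·θ_c) / [θ_c·(Y·k − k_d) − 1] = 72.0 × (1 + 0.0892 × 20.6) / [20.6 × (0.539 × 8.87 − 0.0892) − 1] = 204.3 / 95.65 = 2.136 mg/L.
Y_obs = Y / (1 + k_d θ_c) = 0.539 / (1 + 0.0892 × 20.6) = 0.539 / 2.838 = 0.1900.
Q·(S₀ − S) = 507 × (3780 − 2.14) × 10⁻³ = 1915 kg/d removed.
So the net sludge growth is P_X = 0.1900 × 1915 = 363.8 kg VSS/d.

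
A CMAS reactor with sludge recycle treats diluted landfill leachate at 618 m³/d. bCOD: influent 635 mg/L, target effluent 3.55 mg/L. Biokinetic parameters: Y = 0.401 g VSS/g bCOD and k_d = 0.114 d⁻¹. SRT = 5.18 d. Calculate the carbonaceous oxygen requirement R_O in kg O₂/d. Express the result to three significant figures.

Observed yield with endogenous decay: Y_obs = Y / (1 + k_d·θ_c) = 0.401 / (1 + 0.114 × 5.18) = 0.401 / 1.591 = 0.2521 g VSS/g bCOD.
Q·(S₀ − S) = 618 × (635 − 3.55) × 10⁻³ = 390.2 kg/d removed.
P_X = Y_obs·Q·(S₀ − S) = 0.2521 × 390.2 = 98.39 kg VSS/d.
R_O = Q·(S₀ − S) − 1.42·P_X = 390.2 − 1.42 × 98.39 = 250.5 kg O₂/d.

R_O ≈ 251 kg O₂/d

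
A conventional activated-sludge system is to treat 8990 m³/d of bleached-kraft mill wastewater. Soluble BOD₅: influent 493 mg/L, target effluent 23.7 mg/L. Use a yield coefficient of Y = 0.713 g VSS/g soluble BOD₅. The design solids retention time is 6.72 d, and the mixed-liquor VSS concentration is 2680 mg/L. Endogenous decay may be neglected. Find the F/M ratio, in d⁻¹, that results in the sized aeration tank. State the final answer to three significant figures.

F/M ≈ 0.219 d⁻¹

With k_d = 0 the design equation reduces to V = Y Q (S₀−S) θ_c / X = 0.713 × 8990 × (493 − 23.7) × 6.72 / 2680 = 7543 m³.
F/M = Q·S₀ / (V·X) = 8990 × 493 / (7543 × 2680) = 0.2192 g soluble BOD₅·(g VSS·d)⁻¹.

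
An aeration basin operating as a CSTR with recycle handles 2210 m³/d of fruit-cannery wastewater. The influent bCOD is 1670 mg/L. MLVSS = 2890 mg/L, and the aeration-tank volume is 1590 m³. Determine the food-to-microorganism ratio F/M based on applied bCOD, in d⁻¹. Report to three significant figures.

F/M = applied load / biomass = Q·S₀/(V·X) = 2210 × 1670 / (1590 × 2890) = 0.8032 d⁻¹.

F/M ≈ 0.803 d⁻¹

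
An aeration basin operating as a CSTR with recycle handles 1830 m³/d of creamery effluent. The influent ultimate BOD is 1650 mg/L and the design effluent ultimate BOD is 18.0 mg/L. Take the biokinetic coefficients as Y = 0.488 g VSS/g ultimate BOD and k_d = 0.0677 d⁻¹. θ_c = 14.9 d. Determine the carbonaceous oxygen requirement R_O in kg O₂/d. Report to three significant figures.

R_O ≈ 1960 kg O₂/d

The observed yield is Y_obs = Y/(1 + k_d·θ_c) = 0.488 / (1 + 0.0677 × 14.9) = 0.488 / 2.009 = 0.2429 g VSS per g ultimate BOD removed.
Mass of ultimate BOD removed per day: Q(S₀ − S) = 1830 × 1632 g/m³ = 2987 kg/d.
P_X = Y_obs·Q·(S₀ − S) = 0.2429 × 2987 = 725.6 kg VSS/d.
R_O = Q·(S₀ − S) − 1.42·P_X = 2987 − 1.42 × 725.6 = 1956 kg O₂/d.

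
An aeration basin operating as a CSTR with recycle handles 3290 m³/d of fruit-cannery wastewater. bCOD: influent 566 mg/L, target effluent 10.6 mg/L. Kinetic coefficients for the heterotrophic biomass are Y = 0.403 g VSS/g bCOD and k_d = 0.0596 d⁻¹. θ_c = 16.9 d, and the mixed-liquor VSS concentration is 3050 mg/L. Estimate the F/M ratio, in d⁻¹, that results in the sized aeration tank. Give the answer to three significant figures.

F/M ≈ 0.300 d⁻¹

From the SRT design equation V = Y Q (S₀−S) θ_c / [X (1 + k_d θ_c)] = 0.403 × 3290 × (566 − 10.6) × 16.9 / [3050 × (1 + 0.0596 × 16.9)] = 1.24×10^7 / 6122 = 2033 m³.
F/M = applied load / biomass = Q·S₀/(V·X) = 3290 × 566 / (2033 × 3050) = 0.3003 d⁻¹.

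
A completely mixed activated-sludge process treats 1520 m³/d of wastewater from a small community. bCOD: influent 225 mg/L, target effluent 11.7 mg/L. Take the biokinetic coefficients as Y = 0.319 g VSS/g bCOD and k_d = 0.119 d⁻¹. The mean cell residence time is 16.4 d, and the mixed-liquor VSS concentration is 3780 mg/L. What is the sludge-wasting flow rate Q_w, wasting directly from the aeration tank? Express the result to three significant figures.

Q_w ≈ 9.27 m³/d

Rearranging the biomass balance for a CMAS with decay, V = Y·Q·ΔS·θ_c / [X·(1+k_d θ_c)] = 0.319 × 1520 × (225 − 11.7) × 16.4 / [3780 × (1 + 0.119 × 16.4)] = 1.7×10^6 / 11157 = 152.0 m³.
With mixed-liquor wasting, θ_c = V/Q_w, so Q_w = V/θ_c = 152.0/16.4 = 9.270 m³/d.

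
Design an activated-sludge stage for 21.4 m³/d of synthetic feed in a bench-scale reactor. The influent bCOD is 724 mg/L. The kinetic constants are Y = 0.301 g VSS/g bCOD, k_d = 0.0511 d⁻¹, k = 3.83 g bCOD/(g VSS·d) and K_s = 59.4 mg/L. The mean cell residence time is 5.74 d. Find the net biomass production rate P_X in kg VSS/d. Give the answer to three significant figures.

For a completely mixed reactor with recycle the Lawrence–McCarty relation gives S = K_s·(1 + k_d·θ_c) / [θ_c·(Y·k − k_d) − 1] = 59.4 × (1 + 0.0511 × 5.74) / [5.74 × (0.301 × 3.83 − 0.0511) − 1] = 76.82 / 5.324 = 14.43 mg/L.
Observed yield with endogenous decay: Y_obs = Y / (1 + k_d·θ_c) = 0.301 / (1 + 0.0511 × 5.74) = 0.301 / 1.293 = 0.2327 g VSS/g bCOD.
Q·(S₀ − S) = 21.4 × (724 − 14.4) × 10⁻³ = 15.19 kg/d removed.
Biomass produced: P_X = Y_obs·Q·ΔS = 0.2327 × 15.19 ≈ 3.534 kg VSS/d.

P_X ≈ 3.53 kg VSS/d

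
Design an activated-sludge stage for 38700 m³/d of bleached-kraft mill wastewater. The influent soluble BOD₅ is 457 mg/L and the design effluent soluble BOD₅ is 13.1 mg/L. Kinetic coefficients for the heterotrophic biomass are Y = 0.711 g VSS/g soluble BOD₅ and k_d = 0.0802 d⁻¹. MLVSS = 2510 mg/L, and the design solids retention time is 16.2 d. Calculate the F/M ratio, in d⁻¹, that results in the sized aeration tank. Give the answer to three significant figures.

F/M ≈ 0.206 d⁻¹

Steady-state biomass mass balance: V·X·(1 + k_d·θ_c) = Y·Q·(S₀ − S)·θ_c, so V = 0.711 × 38700 × (457 − 13.1) × 16.2 / [2510 × (1 + 0.0802 × 16.2)] = 1.98×10^8 / 5771 = 34286 m³.
Food-to-microorganism ratio F/M = Q S₀ / (V X) = 38700 × 457 / (34286 × 2510) = 0.2055 d⁻¹.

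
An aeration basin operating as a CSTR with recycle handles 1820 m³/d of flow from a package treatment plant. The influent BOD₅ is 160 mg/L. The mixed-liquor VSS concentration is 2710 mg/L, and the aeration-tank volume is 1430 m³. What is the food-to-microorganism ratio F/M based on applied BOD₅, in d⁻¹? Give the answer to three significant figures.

Food-to-microorganism ratio F/M = Q S₀ / (V X) = 1820 × 160 / (1430 × 2710) = 0.07514 d⁻¹.

F/M ≈ 0.0751 d⁻¹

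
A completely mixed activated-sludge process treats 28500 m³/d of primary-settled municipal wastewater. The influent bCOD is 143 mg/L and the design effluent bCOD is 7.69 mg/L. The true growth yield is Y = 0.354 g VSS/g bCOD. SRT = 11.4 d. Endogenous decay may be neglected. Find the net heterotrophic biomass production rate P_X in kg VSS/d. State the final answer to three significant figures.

P_X ≈ 1370 kg VSS/d

Since k_d ≈ 0, Y_obs = Y = 0.354 g VSS/g bCOD.
Q·(S₀ − S) = 28500 × (143 − 7.69) × 10⁻³ = 3856 kg/d removed.
Biomass produced: P_X = Y_obs·Q·ΔS = 0.3540 × 3856 ≈ 1365 kg VSS/d.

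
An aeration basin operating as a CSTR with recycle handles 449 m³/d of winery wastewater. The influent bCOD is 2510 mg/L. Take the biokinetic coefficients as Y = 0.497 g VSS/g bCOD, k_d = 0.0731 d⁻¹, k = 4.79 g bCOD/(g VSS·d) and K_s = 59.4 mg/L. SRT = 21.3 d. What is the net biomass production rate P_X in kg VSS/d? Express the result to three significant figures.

For a completely mixed reactor with recycle the Lawrence–McCarty relation gives S = K_s·(1 + k_d·θ_c) / [θ_c·(Y·k − k_d) − 1] = 59.4 × (1 + 0.0731 × 21.3) / [21.3 × (0.497 × 4.79 − 0.0731) − 1] = 151.9 / 48.15 = 3.154 mg/L.
The observed yield is Y_obs = Y/(1 + k_d·θ_c) = 0.497 / (1 + 0.0731 × 21.3) = 0.497 / 2.557 = 0.1944 g VSS per g bCOD removed.
Mass of bCOD removed per day: Q(S₀ − S) = 449 × 2507 g/m³ = 1126 kg/d.
Biomass produced: P_X = Y_obs·Q·ΔS = 0.1944 × 1126 ≈ 218.8 kg VSS/d.

P_X ≈ 219 kg VSS/d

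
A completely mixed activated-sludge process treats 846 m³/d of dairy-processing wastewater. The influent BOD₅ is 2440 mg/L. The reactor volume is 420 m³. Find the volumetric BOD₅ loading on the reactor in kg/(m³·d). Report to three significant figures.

Applied BOD₅ load per unit volume = Q·S₀/V = (846 × 2440/1000)/420.0 = 4.915 kg BOD₅·m⁻³·d⁻¹.

L_v ≈ 4.91 kg BOD₅/(m³·d)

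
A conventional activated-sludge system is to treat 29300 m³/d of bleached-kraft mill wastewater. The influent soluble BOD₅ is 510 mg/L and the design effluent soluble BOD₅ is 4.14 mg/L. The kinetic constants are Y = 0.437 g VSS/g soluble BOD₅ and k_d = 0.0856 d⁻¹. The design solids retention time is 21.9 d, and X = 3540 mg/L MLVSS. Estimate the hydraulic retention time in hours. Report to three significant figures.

τ ≈ 11.4 h

Rearranging the biomass balance for a CMAS with decay, V = Y·Q·ΔS·θ_c / [X·(1+k_d θ_c)] = 0.437 × 29300 × (510 − 4.14) × 21.9 / [3540 × (1 + 0.0856 × 21.9)] = 1.42×10^8 / 10176 = 13939 m³.
HRT = V/Q = 13939 m³ / 29300 m³·d⁻¹ = 0.4757 d × 24 = 11.42 h.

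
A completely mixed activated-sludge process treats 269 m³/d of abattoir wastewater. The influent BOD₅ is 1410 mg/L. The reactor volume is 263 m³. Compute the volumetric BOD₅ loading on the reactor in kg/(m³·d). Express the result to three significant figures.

L_v = Q S₀ / V = 269 × 1410 × 10⁻³ / 263.0 = 1.442 kg/(m³·d).

L_v ≈ 1.44 kg BOD₅/(m³·d)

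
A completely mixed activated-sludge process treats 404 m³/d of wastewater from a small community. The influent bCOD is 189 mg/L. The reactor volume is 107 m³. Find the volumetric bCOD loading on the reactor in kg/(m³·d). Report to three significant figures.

L_v ≈ 0.714 kg bCOD/(m³·d)

Volumetric loading L_v = Q·S₀ / V = 404 × 189 g/m³ / 107.0 m³ = 713.6 g/(m³·d) = 0.7136 kg bCOD/(m³·d).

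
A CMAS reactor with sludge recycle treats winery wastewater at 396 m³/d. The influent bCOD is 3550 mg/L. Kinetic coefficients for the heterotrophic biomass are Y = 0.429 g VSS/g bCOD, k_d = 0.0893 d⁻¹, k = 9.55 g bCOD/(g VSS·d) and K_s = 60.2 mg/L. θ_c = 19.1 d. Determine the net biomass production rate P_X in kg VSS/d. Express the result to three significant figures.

P_X ≈ 223 kg VSS/d

For a completely mixed reactor with recycle the Lawrence–McCarty relation gives S = K_s·(1 + k_d·θ_c) / [θ_c·(Y·k − k_d) − 1] = 60.2 × (1 + 0.0893 × 19.1) / [19.1 × (0.429 × 9.55 − 0.0893) − 1] = 162.9 / 75.55 = 2.156 mg/L.
The observed yield is Y_obs = Y/(1 + k_d·θ_c) = 0.429 / (1 + 0.0893 × 19.1) = 0.429 / 2.706 = 0.1586 g VSS per g bCOD removed.
Mass of bCOD removed per day: Q(S₀ − S) = 396 × 3548 g/m³ = 1405 kg/d.
So the net sludge growth is P_X = 0.1586 × 1405 = 222.8 kg VSS/d.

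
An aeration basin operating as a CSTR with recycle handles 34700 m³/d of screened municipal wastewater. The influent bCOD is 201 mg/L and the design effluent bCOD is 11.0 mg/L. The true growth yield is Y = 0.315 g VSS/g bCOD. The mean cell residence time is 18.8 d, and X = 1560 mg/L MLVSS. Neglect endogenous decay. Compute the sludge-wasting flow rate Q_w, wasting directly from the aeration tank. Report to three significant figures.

With k_d = 0 the design equation reduces to V = Y Q (S₀−S) θ_c / X = 0.315 × 34700 × (201 − 11.0) × 18.8 / 1560 = 25028 m³.
With mixed-liquor wasting, θ_c = V/Q_w, so Q_w = V/θ_c = 25028/18.8 = 1331 m³/d.

Q_w ≈ 1330 m³/d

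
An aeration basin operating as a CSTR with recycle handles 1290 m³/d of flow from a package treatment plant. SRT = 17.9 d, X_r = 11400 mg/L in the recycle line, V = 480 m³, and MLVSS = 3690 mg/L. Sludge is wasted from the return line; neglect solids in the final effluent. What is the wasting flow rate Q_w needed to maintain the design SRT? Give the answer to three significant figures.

Q_w ≈ 8.68 m³/d

Q_w = (V·X)/(θ_c X_r) = 480.0 × 3690 / (17.9 × 11400) = 8.680 m³/d.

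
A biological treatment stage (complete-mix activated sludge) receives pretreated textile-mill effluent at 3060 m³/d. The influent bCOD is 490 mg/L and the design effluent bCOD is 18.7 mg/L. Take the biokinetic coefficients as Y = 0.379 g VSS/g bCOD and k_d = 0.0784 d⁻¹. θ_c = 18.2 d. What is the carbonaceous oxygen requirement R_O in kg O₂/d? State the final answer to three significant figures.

R_O ≈ 1120 kg O₂/d

Correct the yield for decay: Y_obs = Y/(1 + k_d θ_c) = 0.379 / (1 + 0.0784 × 18.2) = 0.379 / 2.427 = 0.1562.
ΔS = 490 − 18.7 = 471.3 mg/L, so the substrate removal rate is 3060 × 471.3/1000 = 1442 kg bCOD/d.
Biomass synthesised: P_X = Y_obs × 1442 = 225.2 kg VSS/d.
Carbonaceous O₂ demand = substrate oxidised − cell-mass equivalent = 1442 − 1.42 × 225.2 = 1122 kg O₂/d.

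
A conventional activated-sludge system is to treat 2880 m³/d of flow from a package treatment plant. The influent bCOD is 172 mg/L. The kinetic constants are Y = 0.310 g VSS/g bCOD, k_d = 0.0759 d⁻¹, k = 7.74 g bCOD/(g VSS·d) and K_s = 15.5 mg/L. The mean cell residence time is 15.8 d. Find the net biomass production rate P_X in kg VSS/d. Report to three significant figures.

P_X ≈ 69.4 kg VSS/d

From the Monod/SRT balance for a CMAS, S = K_s·(1+k_d θ_c)/[θ_c·(Y k − k_d) − 1] = 15.5 × (1 + 0.0759 × 15.8) / [15.8 × (0.310 × 7.74 − 0.0759) − 1] = 34.09 / 35.71 = 0.9545 mg/L.
The observed yield is Y_obs = Y/(1 + k_d·θ_c) = 0.310 / (1 + 0.0759 × 15.8) = 0.310 / 2.199 = 0.1410 g VSS per g bCOD removed.
Mass of bCOD removed per day: Q(S₀ − S) = 2880 × 171.0 g/m³ = 492.6 kg/d.
P_X = Y_obs · Q(S₀ − S) = 0.1410 × 492.6 = 69.44 kg VSS/d.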